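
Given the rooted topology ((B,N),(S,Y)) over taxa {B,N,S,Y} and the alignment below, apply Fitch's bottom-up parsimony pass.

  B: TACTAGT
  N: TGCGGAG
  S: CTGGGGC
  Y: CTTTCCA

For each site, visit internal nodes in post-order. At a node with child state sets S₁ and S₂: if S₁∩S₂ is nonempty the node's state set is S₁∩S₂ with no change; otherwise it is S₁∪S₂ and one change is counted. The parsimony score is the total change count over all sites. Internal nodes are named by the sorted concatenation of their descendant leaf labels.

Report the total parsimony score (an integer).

BN@0: {T} ∩ {T} = {T} (intersection, +0)
SY@0: {C} ∩ {C} = {C} (intersection, +0)
BNSY@0: {T} ∪ {C} = {C,T} (union, +1)
BN@1: {A} ∪ {G} = {A,G} (union, +1)
SY@1: {T} ∩ {T} = {T} (intersection, +0)
BNSY@1: {A,G} ∪ {T} = {A,G,T} (union, +1)
BN@2: {C} ∩ {C} = {C} (intersection, +0)
SY@2: {G} ∪ {T} = {G,T} (union, +1)
BNSY@2: {C} ∪ {G,T} = {C,G,T} (union, +1)
BN@3: {T} ∪ {G} = {G,T} (union, +1)
SY@3: {G} ∪ {T} = {G,T} (union, +1)
BNSY@3: {G,T} ∩ {G,T} = {G,T} (intersection, +0)
BN@4: {A} ∪ {G} = {A,G} (union, +1)
SY@4: {G} ∪ {C} = {C,G} (union, +1)
BNSY@4: {A,G} ∩ {C,G} = {G} (intersection, +0)
BN@5: {G} ∪ {A} = {A,G} (union, +1)
SY@5: {G} ∪ {C} = {C,G} (union, +1)
BNSY@5: {A,G} ∩ {C,G} = {G} (intersection, +0)
BN@6: {T} ∪ {G} = {G,T} (union, +1)
SY@6: {C} ∪ {A} = {A,C} (union, +1)
BNSY@6: {G,T} ∪ {A,C} = {A,C,G,T} (union, +1)
per-site changes: [1, 2, 2, 2, 2, 2, 3]; total = 14

14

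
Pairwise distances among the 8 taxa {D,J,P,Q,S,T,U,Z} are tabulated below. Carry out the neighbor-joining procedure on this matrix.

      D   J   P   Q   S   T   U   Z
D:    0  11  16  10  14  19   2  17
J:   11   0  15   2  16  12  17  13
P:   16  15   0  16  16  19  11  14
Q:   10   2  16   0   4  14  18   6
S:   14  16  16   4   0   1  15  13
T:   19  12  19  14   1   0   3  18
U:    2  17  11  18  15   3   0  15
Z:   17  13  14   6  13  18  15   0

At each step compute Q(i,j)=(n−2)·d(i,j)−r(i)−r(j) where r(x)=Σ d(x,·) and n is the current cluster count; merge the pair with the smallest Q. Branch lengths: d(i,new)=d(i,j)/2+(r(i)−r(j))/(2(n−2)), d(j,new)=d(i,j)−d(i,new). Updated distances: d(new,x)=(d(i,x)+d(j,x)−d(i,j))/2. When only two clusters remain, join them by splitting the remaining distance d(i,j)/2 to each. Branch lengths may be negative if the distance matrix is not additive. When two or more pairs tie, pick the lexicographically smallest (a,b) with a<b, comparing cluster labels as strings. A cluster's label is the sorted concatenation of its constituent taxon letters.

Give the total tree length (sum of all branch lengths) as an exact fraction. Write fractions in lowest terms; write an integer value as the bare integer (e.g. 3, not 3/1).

iteration 1: select S,T (d=1, Q=-159); attach at lengths (-1/12, 13/12); label the merged cluster ST
  updated: d(D,ST)=16, d(J,ST)=27/2, d(P,ST)=17, d(Q,ST)=17/2, d(ST,U)=17/2, d(ST,Z)=15
iteration 2: select D,U (d=2, Q=-267/2); attach at lengths (21/20, 19/20); label the merged cluster DU
  updated: d(DU,J)=13, d(DU,P)=25/2, d(DU,Q)=13, d(DU,ST)=45/4, d(DU,Z)=15
iteration 3: select J,Q (d=2, Q=-94); attach at lengths (19/8, -3/8); label the merged cluster JQ
  updated: d(DU,JQ)=12, d(JQ,P)=29/2, d(JQ,ST)=10, d(JQ,Z)=17/2
iteration 4: select JQ,Z (d=17/2, Q=-72); attach at lengths (3, 11/2); label the merged cluster JQZ
  updated: d(DU,JQZ)=37/4, d(JQZ,P)=10, d(JQZ,ST)=33/4
iteration 5: select DU,P (d=25/2, Q=-95/2); attach at lengths (37/8, 63/8); label the merged cluster DPU
  updated: d(DPU,JQZ)=27/8, d(DPU,ST)=63/8
iteration 6: select DPU,JQZ (d=27/8, Q=-39/2); attach at lengths (3/2, 15/8); label the merged cluster DJPQUZ
  updated: d(DJPQUZ,ST)=51/8
iteration 7: select DJPQUZ,ST (d=51/8); attach at lengths (51/16, 51/16); label the merged cluster DJPQSTUZ
final tree: ((((D:21/20,U:19/20):37/8,P:63/8):3/2,((J:19/8,Q:-3/8):3,Z:11/2):15/8):51/16,(S:-1/12,T:13/12):51/16)
total length: 143/4

143/4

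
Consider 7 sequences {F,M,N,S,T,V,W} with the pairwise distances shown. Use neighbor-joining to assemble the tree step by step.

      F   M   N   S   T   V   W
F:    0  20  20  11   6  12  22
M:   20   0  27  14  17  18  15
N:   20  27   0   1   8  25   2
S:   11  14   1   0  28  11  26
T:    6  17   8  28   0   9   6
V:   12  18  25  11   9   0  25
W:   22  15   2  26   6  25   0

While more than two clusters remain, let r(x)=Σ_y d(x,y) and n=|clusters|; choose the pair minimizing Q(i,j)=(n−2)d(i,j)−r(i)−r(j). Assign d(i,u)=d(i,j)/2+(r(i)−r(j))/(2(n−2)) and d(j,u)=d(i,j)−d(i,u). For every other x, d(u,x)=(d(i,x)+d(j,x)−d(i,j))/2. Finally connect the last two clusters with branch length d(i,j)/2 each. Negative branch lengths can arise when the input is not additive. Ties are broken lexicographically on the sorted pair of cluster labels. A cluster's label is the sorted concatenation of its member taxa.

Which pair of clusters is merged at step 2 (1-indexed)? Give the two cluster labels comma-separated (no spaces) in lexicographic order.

step 1: merge (N,S) at d=1, Q=-169; branch lengths N→-3/10, S→13/10; new cluster NS
  updated: d(F,NS)=15, d(M,NS)=20, d(NS,T)=35/2, d(NS,V)=35/2, d(NS,W)=27/2
step 2: merge (T,W) at d=6, Q=-113; branch lengths T→-1/4, W→25/4; new cluster TW
  updated: d(F,TW)=11, d(M,TW)=13, d(NS,TW)=25/2, d(TW,V)=14
step 3: merge (F,V) at d=12, Q=-167/2; branch lengths F→65/12, V→79/12; new cluster FV
  updated: d(FV,M)=13, d(FV,NS)=41/4, d(FV,TW)=13/2
step 4: merge (FV,NS) at d=41/4, Q=-52; branch lengths FV→15/8, NS→67/8; new cluster FNSV
  updated: d(FNSV,M)=91/8, d(FNSV,TW)=35/8
step 5: merge (FNSV,M) at d=91/8, Q=-115/4; branch lengths FNSV→11/8, M→10; new cluster FMNSV
  updated: d(FMNSV,TW)=3
step 6: merge (FMNSV,TW) at d=3; branch lengths FMNSV→3/2, TW→3/2; new cluster FMNSTVW
final tree: ((((F:65/12,V:79/12):15/8,(N:-3/10,S:13/10):67/8):11/8,M:10):3/2,(T:-1/4,W:25/4):3/2)
total length: 349/8

T,W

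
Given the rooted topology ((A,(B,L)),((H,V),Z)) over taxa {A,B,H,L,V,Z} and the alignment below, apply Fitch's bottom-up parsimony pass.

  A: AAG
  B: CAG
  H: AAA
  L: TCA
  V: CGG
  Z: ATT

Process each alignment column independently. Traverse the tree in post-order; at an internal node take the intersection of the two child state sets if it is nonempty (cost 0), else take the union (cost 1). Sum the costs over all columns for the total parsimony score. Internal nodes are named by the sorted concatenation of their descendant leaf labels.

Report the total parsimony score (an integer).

9

site 0, node BL: B={C} ∪ L={T} → {C,T} (+1)
site 0, node ABL: A={A} ∪ BL={C,T} → {A,C,T} (+1)
site 0, node HV: H={A} ∪ V={C} → {A,C} (+1)
site 0, node HVZ: HV={A,C} ∩ Z={A} → {A} (+0)
site 0, node ABHLVZ: ABL={A,C,T} ∩ HVZ={A} → {A} (+0)
site 1, node BL: B={A} ∪ L={C} → {A,C} (+1)
site 1, node ABL: A={A} ∩ BL={A,C} → {A} (+0)
site 1, node HV: H={A} ∪ V={G} → {A,G} (+1)
site 1, node HVZ: HV={A,G} ∪ Z={T} → {A,G,T} (+1)
site 1, node ABHLVZ: ABL={A} ∩ HVZ={A,G,T} → {A} (+0)
site 2, node BL: B={G} ∪ L={A} → {A,G} (+1)
site 2, node ABL: A={G} ∩ BL={A,G} → {G} (+0)
site 2, node HV: H={A} ∪ V={G} → {A,G} (+1)
site 2, node HVZ: HV={A,G} ∪ Z={T} → {A,G,T} (+1)
site 2, node ABHLVZ: ABL={G} ∩ HVZ={A,G,T} → {G} (+0)
per-site changes: [3, 3, 3]; total = 9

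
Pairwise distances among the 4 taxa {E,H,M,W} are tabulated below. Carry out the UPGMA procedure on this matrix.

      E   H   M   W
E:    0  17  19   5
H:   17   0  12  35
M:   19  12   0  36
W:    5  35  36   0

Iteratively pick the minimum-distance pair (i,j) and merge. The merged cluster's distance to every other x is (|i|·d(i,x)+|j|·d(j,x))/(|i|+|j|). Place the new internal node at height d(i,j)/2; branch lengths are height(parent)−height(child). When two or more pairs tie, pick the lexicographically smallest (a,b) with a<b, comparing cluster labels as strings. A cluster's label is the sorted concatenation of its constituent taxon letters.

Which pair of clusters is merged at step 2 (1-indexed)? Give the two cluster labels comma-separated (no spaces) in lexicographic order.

H,M

1. join E+W (d=5) ⇒ EW; edges |E|=5/2, |W|=5/2
  updated: d(EW,H)=26, d(EW,M)=55/2
2. join H+M (d=12) ⇒ HM; edges |H|=6, |M|=6
  updated: d(EW,HM)=107/4
3. join EW+HM (d=107/4) ⇒ EHMW; edges |EW|=87/8, |HM|=59/8
final tree: ((E:5/2,W:5/2):87/8,(H:6,M:6):59/8)
total length: 141/4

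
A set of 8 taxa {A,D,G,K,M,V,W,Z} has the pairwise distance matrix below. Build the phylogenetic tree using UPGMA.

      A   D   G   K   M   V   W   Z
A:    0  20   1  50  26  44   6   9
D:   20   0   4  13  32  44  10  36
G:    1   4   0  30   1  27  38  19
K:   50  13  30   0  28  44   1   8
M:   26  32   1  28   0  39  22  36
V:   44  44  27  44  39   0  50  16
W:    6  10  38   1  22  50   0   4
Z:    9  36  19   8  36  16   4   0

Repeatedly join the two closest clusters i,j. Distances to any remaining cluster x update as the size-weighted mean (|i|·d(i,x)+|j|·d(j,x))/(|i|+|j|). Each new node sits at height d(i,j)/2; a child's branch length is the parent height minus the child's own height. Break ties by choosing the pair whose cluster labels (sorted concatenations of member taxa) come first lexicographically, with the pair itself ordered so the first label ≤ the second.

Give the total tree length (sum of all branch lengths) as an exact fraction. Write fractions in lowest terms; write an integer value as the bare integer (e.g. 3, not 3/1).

11747/168

step 1: merge (A,G) at d=1; branch lengths A→1/2, G→1/2; new cluster AG
  updated: d(AG,D)=12, d(AG,K)=40, d(AG,M)=27/2, d(AG,V)=71/2, d(AG,W)=22, d(AG,Z)=14
step 2: merge (K,W) at d=1; branch lengths K→1/2, W→1/2; new cluster KW
  updated: d(AG,KW)=31, d(D,KW)=23/2, d(KW,M)=25, d(KW,V)=47, d(KW,Z)=6
step 3: merge (KW,Z) at d=6; branch lengths KW→5/2, Z→3; new cluster KWZ
  updated: d(AG,KWZ)=76/3, d(D,KWZ)=59/3, d(KWZ,M)=86/3, d(KWZ,V)=110/3
step 4: merge (AG,D) at d=12; branch lengths AG→11/2, D→6; new cluster ADG
  updated: d(ADG,KWZ)=211/9, d(ADG,M)=59/3, d(ADG,V)=115/3
step 5: merge (ADG,M) at d=59/3; branch lengths ADG→23/6, M→59/6; new cluster ADGM
  updated: d(ADGM,KWZ)=99/4, d(ADGM,V)=77/2
step 6: merge (ADGM,KWZ) at d=99/4; branch lengths ADGM→61/24, KWZ→75/8; new cluster ADGKMWZ
  updated: d(ADGKMWZ,V)=264/7
step 7: merge (ADGKMWZ,V) at d=264/7; branch lengths ADGKMWZ→363/56, V→132/7; new cluster ADGKMVWZ
final tree: (((((A:1/2,G:1/2):11/2,D:6):23/6,M:59/6):61/24,((K:1/2,W:1/2):5/2,Z:3):75/8):363/56,V:132/7)
total length: 11747/168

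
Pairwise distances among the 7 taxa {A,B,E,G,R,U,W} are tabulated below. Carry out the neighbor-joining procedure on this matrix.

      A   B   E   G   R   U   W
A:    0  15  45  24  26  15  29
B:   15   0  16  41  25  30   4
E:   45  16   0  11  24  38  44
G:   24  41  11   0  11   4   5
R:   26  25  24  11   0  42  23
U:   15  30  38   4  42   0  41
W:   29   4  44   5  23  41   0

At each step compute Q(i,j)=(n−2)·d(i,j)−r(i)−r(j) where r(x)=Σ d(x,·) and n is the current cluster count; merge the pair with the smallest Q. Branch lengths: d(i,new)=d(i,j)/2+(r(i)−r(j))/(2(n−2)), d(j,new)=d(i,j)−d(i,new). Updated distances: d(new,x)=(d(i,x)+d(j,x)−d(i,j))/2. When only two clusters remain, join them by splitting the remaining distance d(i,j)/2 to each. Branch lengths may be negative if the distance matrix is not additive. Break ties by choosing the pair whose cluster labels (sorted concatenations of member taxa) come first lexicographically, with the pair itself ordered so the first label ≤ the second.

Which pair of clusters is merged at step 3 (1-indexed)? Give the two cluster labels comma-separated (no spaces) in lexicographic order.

iteration 1: select B,W (d=4, Q=-257); attach at lengths (1/2, 7/2); label the merged cluster BW
  updated: d(A,BW)=20, d(BW,E)=28, d(BW,G)=21, d(BW,R)=22, d(BW,U)=67/2
iteration 2: select A,U (d=15, Q=-405/2); attach at lengths (115/16, 125/16); label the merged cluster AU
  updated: d(AU,BW)=77/4, d(AU,E)=34, d(AU,G)=13/2, d(AU,R)=53/2
iteration 3: select AU,BW (d=77/4, Q=-475/4); attach at lengths (215/24, 247/24); label the merged cluster ABUW
  updated: d(ABUW,E)=171/8, d(ABUW,G)=33/8, d(ABUW,R)=117/8
iteration 4: select ABUW,R (d=117/8, Q=-121/2); attach at lengths (79/16, 155/16); label the merged cluster ABRUW
  updated: d(ABRUW,E)=123/8, d(ABRUW,G)=1/4
iteration 5: select ABRUW,E (d=123/8, Q=-213/8); attach at lengths (37/16, 209/16); label the merged cluster ABERUW
  updated: d(ABERUW,G)=-33/16
iteration 6: select ABERUW,G (d=-33/16); attach at lengths (-33/32, -33/32); label the merged cluster ABEGRUW
final tree: (((((A:115/16,U:125/16):215/24,(B:1/2,W:7/2):247/24):79/16,R:155/16):37/16,E:209/16):-33/32,G:-33/32)
total length: 1059/16

AU,BW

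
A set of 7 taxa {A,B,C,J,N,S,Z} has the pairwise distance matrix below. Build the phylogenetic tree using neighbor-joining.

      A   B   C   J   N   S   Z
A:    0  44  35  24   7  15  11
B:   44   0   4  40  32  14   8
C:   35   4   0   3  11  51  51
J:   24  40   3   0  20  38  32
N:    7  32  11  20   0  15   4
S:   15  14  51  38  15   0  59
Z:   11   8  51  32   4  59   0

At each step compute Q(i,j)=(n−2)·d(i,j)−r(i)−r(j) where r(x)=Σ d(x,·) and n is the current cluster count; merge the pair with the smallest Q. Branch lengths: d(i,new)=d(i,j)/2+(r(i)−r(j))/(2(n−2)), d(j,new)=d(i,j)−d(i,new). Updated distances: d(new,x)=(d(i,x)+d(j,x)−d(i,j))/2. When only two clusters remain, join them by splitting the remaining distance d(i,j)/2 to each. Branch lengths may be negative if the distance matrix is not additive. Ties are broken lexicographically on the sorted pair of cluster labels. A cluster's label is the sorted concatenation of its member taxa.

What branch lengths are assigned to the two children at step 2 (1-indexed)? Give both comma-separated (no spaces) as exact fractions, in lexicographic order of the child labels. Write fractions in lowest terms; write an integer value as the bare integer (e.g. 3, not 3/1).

step 1: merge (C,J) at d=3, Q=-297; branch lengths C→13/10, J→17/10; new cluster CJ
  updated: d(A,CJ)=28, d(B,CJ)=41/2, d(CJ,N)=14, d(CJ,S)=43, d(CJ,Z)=40
step 2: merge (B,S) at d=14, Q=-417/2; branch lengths B→57/16, S→167/16; new cluster BS
  updated: d(A,BS)=45/2, d(BS,CJ)=99/4, d(BS,N)=33/2, d(BS,Z)=53/2
step 3: merge (BS,CJ) at d=99/4, Q=-491/4; branch lengths BS→77/8, CJ→121/8; new cluster BCJS
  updated: d(A,BCJS)=103/8, d(BCJS,N)=23/8, d(BCJS,Z)=167/8
step 4: merge (A,Z) at d=11, Q=-179/4; branch lengths A→17/4, Z→27/4; new cluster AZ
  updated: d(AZ,BCJS)=91/8, d(AZ,N)=0
step 5: merge (AZ,BCJS) at d=91/8, Q=-57/4; branch lengths AZ→17/4, BCJS→57/8; new cluster ABCJSZ
  updated: d(ABCJSZ,N)=-17/4
step 6: merge (ABCJSZ,N) at d=-17/4; branch lengths ABCJSZ→-17/8, N→-17/8; new cluster ABCJNSZ
final tree: (((A:17/4,Z:27/4):17/4,((B:57/16,S:167/16):77/8,(C:13/10,J:17/10):121/8):57/8):-17/8,N:-17/8)
total length: 479/8

57/16,167/16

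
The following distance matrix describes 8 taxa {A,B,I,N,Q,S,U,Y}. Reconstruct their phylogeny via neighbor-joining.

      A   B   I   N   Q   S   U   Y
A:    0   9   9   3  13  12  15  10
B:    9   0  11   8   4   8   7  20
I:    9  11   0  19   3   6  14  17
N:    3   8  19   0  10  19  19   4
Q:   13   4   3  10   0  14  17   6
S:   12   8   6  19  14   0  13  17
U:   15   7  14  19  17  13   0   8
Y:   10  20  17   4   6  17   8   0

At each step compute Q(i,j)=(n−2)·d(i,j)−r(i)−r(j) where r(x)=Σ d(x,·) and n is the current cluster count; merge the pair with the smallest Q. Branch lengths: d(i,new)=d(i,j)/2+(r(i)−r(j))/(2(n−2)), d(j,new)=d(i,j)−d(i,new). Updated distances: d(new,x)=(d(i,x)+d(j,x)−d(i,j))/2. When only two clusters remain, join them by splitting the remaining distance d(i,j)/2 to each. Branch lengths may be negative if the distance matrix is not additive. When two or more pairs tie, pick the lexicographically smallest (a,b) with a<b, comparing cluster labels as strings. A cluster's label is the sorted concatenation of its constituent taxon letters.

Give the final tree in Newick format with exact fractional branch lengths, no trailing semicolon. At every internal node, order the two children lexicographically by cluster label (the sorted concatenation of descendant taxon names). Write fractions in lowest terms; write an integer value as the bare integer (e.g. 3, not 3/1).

((((A:19/10,(N:2,Y:2):13/5):139/32,(I:11/8,Q:13/8):93/32):35/32,(B:7/8,U:49/8):51/32):173/64,S:173/64)

step 1: merge (N,Y) at d=4, Q=-140; branch lengths N→2, Y→2; new cluster NY
  updated: d(A,NY)=9/2, d(B,NY)=12, d(I,NY)=16, d(NY,Q)=6, d(NY,S)=16, d(NY,U)=23/2
step 2: merge (A,NY) at d=9/2, Q=-106; branch lengths A→19/10, NY→13/5; new cluster ANY
  updated: d(ANY,B)=33/4, d(ANY,I)=41/4, d(ANY,Q)=29/4, d(ANY,S)=47/4, d(ANY,U)=11
step 3: merge (I,Q) at d=3, Q=-155/2; branch lengths I→11/8, Q→13/8; new cluster IQ
  updated: d(ANY,IQ)=29/4, d(B,IQ)=6, d(IQ,S)=17/2, d(IQ,U)=14
step 4: merge (B,U) at d=7, Q=-213/4; branch lengths B→7/8, U→49/8; new cluster BU
  updated: d(ANY,BU)=49/8, d(BU,IQ)=13/2, d(BU,S)=7
step 5: merge (ANY,IQ) at d=29/4, Q=-263/8; branch lengths ANY→139/32, IQ→93/32; new cluster AINQY
  updated: d(AINQY,BU)=43/16, d(AINQY,S)=13/2
step 6: merge (AINQY,BU) at d=43/16, Q=-259/16; branch lengths AINQY→35/32, BU→51/32; new cluster ABINQUY
  updated: d(ABINQUY,S)=173/32
step 7: merge (ABINQUY,S) at d=173/32; branch lengths ABINQUY→173/64, S→173/64; new cluster ABINQSUY
final tree: ((((A:19/10,(N:2,Y:2):13/5):139/32,(I:11/8,Q:13/8):93/32):35/32,(B:7/8,U:49/8):51/32):173/64,S:173/64)
total length: 1083/32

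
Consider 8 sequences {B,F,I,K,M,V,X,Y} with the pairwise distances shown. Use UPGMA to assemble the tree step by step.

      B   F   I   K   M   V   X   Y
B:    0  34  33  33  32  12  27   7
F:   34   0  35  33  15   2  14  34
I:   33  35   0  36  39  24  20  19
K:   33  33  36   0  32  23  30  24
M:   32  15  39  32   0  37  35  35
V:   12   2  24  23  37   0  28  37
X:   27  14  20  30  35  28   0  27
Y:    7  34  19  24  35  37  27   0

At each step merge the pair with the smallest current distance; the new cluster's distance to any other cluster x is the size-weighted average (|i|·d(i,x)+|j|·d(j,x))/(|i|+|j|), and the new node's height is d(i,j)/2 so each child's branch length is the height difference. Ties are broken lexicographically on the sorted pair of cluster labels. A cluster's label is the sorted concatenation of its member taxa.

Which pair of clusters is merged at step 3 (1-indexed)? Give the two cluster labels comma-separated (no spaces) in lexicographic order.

I,X

iteration 1: select F,V (d=2); attach at lengths (1, 1); label the merged cluster FV
  updated: d(B,FV)=23, d(FV,I)=59/2, d(FV,K)=28, d(FV,M)=26, d(FV,X)=21, d(FV,Y)=71/2
iteration 2: select B,Y (d=7); attach at lengths (7/2, 7/2); label the merged cluster BY
  updated: d(BY,FV)=117/4, d(BY,I)=26, d(BY,K)=57/2, d(BY,M)=67/2, d(BY,X)=27
iteration 3: select I,X (d=20); attach at lengths (10, 10); label the merged cluster IX
  updated: d(BY,IX)=53/2, d(FV,IX)=101/4, d(IX,K)=33, d(IX,M)=37
iteration 4: select FV,IX (d=101/4); attach at lengths (93/8, 21/8); label the merged cluster FIVX
  updated: d(BY,FIVX)=223/8, d(FIVX,K)=61/2, d(FIVX,M)=63/2
iteration 5: select BY,FIVX (d=223/8); attach at lengths (167/16, 21/16); label the merged cluster BFIVXY
  updated: d(BFIVXY,K)=179/6, d(BFIVXY,M)=193/6
iteration 6: select BFIVXY,K (d=179/6); attach at lengths (47/48, 179/12); label the merged cluster BFIKVXY
  updated: d(BFIKVXY,M)=225/7
iteration 7: select BFIKVXY,M (d=225/7); attach at lengths (97/84, 225/14); label the merged cluster BFIKMVXY
final tree: ((((B:7/2,Y:7/2):167/16,((F:1,V:1):93/8,(I:10,X:10):21/8):21/16):47/48,K:179/12):97/84,M:225/14)
total length: 29609/336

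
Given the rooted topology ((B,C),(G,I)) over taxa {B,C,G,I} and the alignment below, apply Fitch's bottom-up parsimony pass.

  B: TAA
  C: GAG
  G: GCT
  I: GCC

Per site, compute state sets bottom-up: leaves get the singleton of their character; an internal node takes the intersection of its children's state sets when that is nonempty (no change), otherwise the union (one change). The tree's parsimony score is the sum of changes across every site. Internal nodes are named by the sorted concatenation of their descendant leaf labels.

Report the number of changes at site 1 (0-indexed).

1

[col 0] BC: children B:{T}, C:{G} ∪→ {G,T}; cost 1
[col 0] GI: children G:{G}, I:{G} ∩→ {G}; cost 0
[col 0] BCGI: children BC:{G,T}, GI:{G} ∩→ {G}; cost 0
[col 1] BC: children B:{A}, C:{A} ∩→ {A}; cost 0
[col 1] GI: children G:{C}, I:{C} ∩→ {C}; cost 0
[col 1] BCGI: children BC:{A}, GI:{C} ∪→ {A,C}; cost 1
[col 2] BC: children B:{A}, C:{G} ∪→ {A,G}; cost 1
[col 2] GI: children G:{T}, I:{C} ∪→ {C,T}; cost 1
[col 2] BCGI: children BC:{A,G}, GI:{C,T} ∪→ {A,C,G,T}; cost 1
per-site changes: [1, 1, 3]; total = 5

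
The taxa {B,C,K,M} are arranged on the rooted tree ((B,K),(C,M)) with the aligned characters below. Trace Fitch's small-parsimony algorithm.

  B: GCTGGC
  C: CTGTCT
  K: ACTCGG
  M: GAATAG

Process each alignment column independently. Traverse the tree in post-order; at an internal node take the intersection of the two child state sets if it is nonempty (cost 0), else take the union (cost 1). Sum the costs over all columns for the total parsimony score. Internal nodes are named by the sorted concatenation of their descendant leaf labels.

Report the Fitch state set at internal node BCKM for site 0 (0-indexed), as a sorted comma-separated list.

[col 0] BK: children B:{G}, K:{A} ∪→ {A,G}; cost 1
[col 0] CM: children C:{C}, M:{G} ∪→ {C,G}; cost 1
[col 0] BCKM: children BK:{A,G}, CM:{C,G} ∩→ {G}; cost 0
[col 1] BK: children B:{C}, K:{C} ∩→ {C}; cost 0
[col 1] CM: children C:{T}, M:{A} ∪→ {A,T}; cost 1
[col 1] BCKM: children BK:{C}, CM:{A,T} ∪→ {A,C,T}; cost 1
[col 2] BK: children B:{T}, K:{T} ∩→ {T}; cost 0
[col 2] CM: children C:{G}, M:{A} ∪→ {A,G}; cost 1
[col 2] BCKM: children BK:{T}, CM:{A,G} ∪→ {A,G,T}; cost 1
[col 3] BK: children B:{G}, K:{C} ∪→ {C,G}; cost 1
[col 3] CM: children C:{T}, M:{T} ∩→ {T}; cost 0
[col 3] BCKM: children BK:{C,G}, CM:{T} ∪→ {C,G,T}; cost 1
[col 4] BK: children B:{G}, K:{G} ∩→ {G}; cost 0
[col 4] CM: children C:{C}, M:{A} ∪→ {A,C}; cost 1
[col 4] BCKM: children BK:{G}, CM:{A,C} ∪→ {A,C,G}; cost 1
[col 5] BK: children B:{C}, K:{G} ∪→ {C,G}; cost 1
[col 5] CM: children C:{T}, M:{G} ∪→ {G,T}; cost 1
[col 5] BCKM: children BK:{C,G}, CM:{G,T} ∩→ {G}; cost 0
per-site changes: [2, 2, 2, 2, 2, 2]; total = 12

G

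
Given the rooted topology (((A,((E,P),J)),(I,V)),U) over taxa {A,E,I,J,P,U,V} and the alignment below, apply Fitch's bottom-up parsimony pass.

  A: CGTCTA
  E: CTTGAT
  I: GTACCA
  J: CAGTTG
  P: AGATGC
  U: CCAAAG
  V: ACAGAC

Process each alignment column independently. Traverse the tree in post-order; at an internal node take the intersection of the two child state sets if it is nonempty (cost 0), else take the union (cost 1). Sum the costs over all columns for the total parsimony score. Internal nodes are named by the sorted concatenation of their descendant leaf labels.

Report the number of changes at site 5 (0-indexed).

5

site 0, node EP: E={C} ∪ P={A} → {A,C} (+1)
site 0, node EJP: EP={A,C} ∩ J={C} → {C} (+0)
site 0, node AEJP: A={C} ∩ EJP={C} → {C} (+0)
site 0, node IV: I={G} ∪ V={A} → {A,G} (+1)
site 0, node AEIJPV: AEJP={C} ∪ IV={A,G} → {A,C,G} (+1)
site 0, node AEIJPUV: AEIJPV={A,C,G} ∩ U={C} → {C} (+0)
site 1, node EP: E={T} ∪ P={G} → {G,T} (+1)
site 1, node EJP: EP={G,T} ∪ J={A} → {A,G,T} (+1)
site 1, node AEJP: A={G} ∩ EJP={A,G,T} → {G} (+0)
site 1, node IV: I={T} ∪ V={C} → {C,T} (+1)
site 1, node AEIJPV: AEJP={G} ∪ IV={C,T} → {C,G,T} (+1)
site 1, node AEIJPUV: AEIJPV={C,G,T} ∩ U={C} → {C} (+0)
site 2, node EP: E={T} ∪ P={A} → {A,T} (+1)
site 2, node EJP: EP={A,T} ∪ J={G} → {A,G,T} (+1)
site 2, node AEJP: A={T} ∩ EJP={A,G,T} → {T} (+0)
site 2, node IV: I={A} ∩ V={A} → {A} (+0)
site 2, node AEIJPV: AEJP={T} ∪ IV={A} → {A,T} (+1)
site 2, node AEIJPUV: AEIJPV={A,T} ∩ U={A} → {A} (+0)
site 3, node EP: E={G} ∪ P={T} → {G,T} (+1)
site 3, node EJP: EP={G,T} ∩ J={T} → {T} (+0)
site 3, node AEJP: A={C} ∪ EJP={T} → {C,T} (+1)
site 3, node IV: I={C} ∪ V={G} → {C,G} (+1)
site 3, node AEIJPV: AEJP={C,T} ∩ IV={C,G} → {C} (+0)
site 3, node AEIJPUV: AEIJPV={C} ∪ U={A} → {A,C} (+1)
site 4, node EP: E={A} ∪ P={G} → {A,G} (+1)
site 4, node EJP: EP={A,G} ∪ J={T} → {A,G,T} (+1)
site 4, node AEJP: A={T} ∩ EJP={A,G,T} → {T} (+0)
site 4, node IV: I={C} ∪ V={A} → {A,C} (+1)
site 4, node AEIJPV: AEJP={T} ∪ IV={A,C} → {A,C,T} (+1)
site 4, node AEIJPUV: AEIJPV={A,C,T} ∩ U={A} → {A} (+0)
site 5, node EP: E={T} ∪ P={C} → {C,T} (+1)
site 5, node EJP: EP={C,T} ∪ J={G} → {C,G,T} (+1)
site 5, node AEJP: A={A} ∪ EJP={C,G,T} → {A,C,G,T} (+1)
site 5, node IV: I={A} ∪ V={C} → {A,C} (+1)
site 5, node AEIJPV: AEJP={A,C,G,T} ∩ IV={A,C} → {A,C} (+0)
site 5, node AEIJPUV: AEIJPV={A,C} ∪ U={G} → {A,C,G} (+1)
per-site changes: [3, 4, 3, 4, 4, 5]; total = 23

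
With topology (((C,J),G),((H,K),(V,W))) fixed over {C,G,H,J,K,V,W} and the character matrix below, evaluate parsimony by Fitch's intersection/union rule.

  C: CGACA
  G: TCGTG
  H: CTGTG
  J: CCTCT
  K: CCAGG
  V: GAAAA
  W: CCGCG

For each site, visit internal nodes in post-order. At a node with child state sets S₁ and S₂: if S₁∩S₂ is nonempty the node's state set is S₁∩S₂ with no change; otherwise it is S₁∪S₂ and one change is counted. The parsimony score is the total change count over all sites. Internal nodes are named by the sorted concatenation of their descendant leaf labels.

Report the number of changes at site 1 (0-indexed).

3

CJ@0: {C} ∩ {C} = {C} (intersection, +0)
CGJ@0: {C} ∪ {T} = {C,T} (union, +1)
HK@0: {C} ∩ {C} = {C} (intersection, +0)
VW@0: {G} ∪ {C} = {C,G} (union, +1)
HKVW@0: {C} ∩ {C,G} = {C} (intersection, +0)
CGHJKVW@0: {C,T} ∩ {C} = {C} (intersection, +0)
CJ@1: {G} ∪ {C} = {C,G} (union, +1)
CGJ@1: {C,G} ∩ {C} = {C} (intersection, +0)
HK@1: {T} ∪ {C} = {C,T} (union, +1)
VW@1: {A} ∪ {C} = {A,C} (union, +1)
HKVW@1: {C,T} ∩ {A,C} = {C} (intersection, +0)
CGHJKVW@1: {C} ∩ {C} = {C} (intersection, +0)
CJ@2: {A} ∪ {T} = {A,T} (union, +1)
CGJ@2: {A,T} ∪ {G} = {A,G,T} (union, +1)
HK@2: {G} ∪ {A} = {A,G} (union, +1)
VW@2: {A} ∪ {G} = {A,G} (union, +1)
HKVW@2: {A,G} ∩ {A,G} = {A,G} (intersection, +0)
CGHJKVW@2: {A,G,T} ∩ {A,G} = {A,G} (intersection, +0)
CJ@3: {C} ∩ {C} = {C} (intersection, +0)
CGJ@3: {C} ∪ {T} = {C,T} (union, +1)
HK@3: {T} ∪ {G} = {G,T} (union, +1)
VW@3: {A} ∪ {C} = {A,C} (union, +1)
HKVW@3: {G,T} ∪ {A,C} = {A,C,G,T} (union, +1)
CGHJKVW@3: {C,T} ∩ {A,C,G,T} = {C,T} (intersection, +0)
CJ@4: {A} ∪ {T} = {A,T} (union, +1)
CGJ@4: {A,T} ∪ {G} = {A,G,T} (union, +1)
HK@4: {G} ∩ {G} = {G} (intersection, +0)
VW@4: {A} ∪ {G} = {A,G} (union, +1)
HKVW@4: {G} ∩ {A,G} = {G} (intersection, +0)
CGHJKVW@4: {A,G,T} ∩ {G} = {G} (intersection, +0)
per-site changes: [2, 3, 4, 4, 3]; total = 16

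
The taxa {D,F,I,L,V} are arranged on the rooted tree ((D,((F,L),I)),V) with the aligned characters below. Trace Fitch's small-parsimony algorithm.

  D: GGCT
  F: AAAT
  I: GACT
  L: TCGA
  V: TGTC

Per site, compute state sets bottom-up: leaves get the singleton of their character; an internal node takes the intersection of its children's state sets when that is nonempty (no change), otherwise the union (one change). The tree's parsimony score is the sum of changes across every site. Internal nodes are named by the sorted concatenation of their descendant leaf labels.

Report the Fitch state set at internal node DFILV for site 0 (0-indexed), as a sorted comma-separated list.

FL@0: {A} ∪ {T} = {A,T} (union, +1)
FIL@0: {A,T} ∪ {G} = {A,G,T} (union, +1)
DFIL@0: {G} ∩ {A,G,T} = {G} (intersection, +0)
DFILV@0: {G} ∪ {T} = {G,T} (union, +1)
FL@1: {A} ∪ {C} = {A,C} (union, +1)
FIL@1: {A,C} ∩ {A} = {A} (intersection, +0)
DFIL@1: {G} ∪ {A} = {A,G} (union, +1)
DFILV@1: {A,G} ∩ {G} = {G} (intersection, +0)
FL@2: {A} ∪ {G} = {A,G} (union, +1)
FIL@2: {A,G} ∪ {C} = {A,C,G} (union, +1)
DFIL@2: {C} ∩ {A,C,G} = {C} (intersection, +0)
DFILV@2: {C} ∪ {T} = {C,T} (union, +1)
FL@3: {T} ∪ {A} = {A,T} (union, +1)
FIL@3: {A,T} ∩ {T} = {T} (intersection, +0)
DFIL@3: {T} ∩ {T} = {T} (intersection, +0)
DFILV@3: {T} ∪ {C} = {C,T} (union, +1)
per-site changes: [3, 2, 3, 2]; total = 10

G,T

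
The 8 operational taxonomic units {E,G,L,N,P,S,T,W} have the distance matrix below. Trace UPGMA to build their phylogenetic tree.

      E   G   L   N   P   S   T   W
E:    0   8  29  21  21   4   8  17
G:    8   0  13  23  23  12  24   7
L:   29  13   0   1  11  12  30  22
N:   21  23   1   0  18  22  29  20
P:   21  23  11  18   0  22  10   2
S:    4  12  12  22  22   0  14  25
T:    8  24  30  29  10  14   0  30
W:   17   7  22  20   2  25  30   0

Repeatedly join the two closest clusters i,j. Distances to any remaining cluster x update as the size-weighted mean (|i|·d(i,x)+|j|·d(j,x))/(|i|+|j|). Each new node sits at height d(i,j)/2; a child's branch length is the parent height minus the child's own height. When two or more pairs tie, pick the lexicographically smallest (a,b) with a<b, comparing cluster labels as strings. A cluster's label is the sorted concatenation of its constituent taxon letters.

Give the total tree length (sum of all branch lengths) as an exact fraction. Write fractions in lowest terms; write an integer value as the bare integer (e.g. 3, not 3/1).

551/12

iteration 1: select L,N (d=1); attach at lengths (1/2, 1/2); label the merged cluster LN
  updated: d(E,LN)=25, d(G,LN)=18, d(LN,P)=29/2, d(LN,S)=17, d(LN,T)=59/2, d(LN,W)=21
iteration 2: select P,W (d=2); attach at lengths (1, 1); label the merged cluster PW
  updated: d(E,PW)=19, d(G,PW)=15, d(LN,PW)=71/4, d(PW,S)=47/2, d(PW,T)=20
iteration 3: select E,S (d=4); attach at lengths (2, 2); label the merged cluster ES
  updated: d(ES,G)=10, d(ES,LN)=21, d(ES,PW)=85/4, d(ES,T)=11
iteration 4: select ES,G (d=10); attach at lengths (3, 5); label the merged cluster EGS
  updated: d(EGS,LN)=20, d(EGS,PW)=115/6, d(EGS,T)=46/3
iteration 5: select EGS,T (d=46/3); attach at lengths (8/3, 23/3); label the merged cluster EGST
  updated: d(EGST,LN)=179/8, d(EGST,PW)=155/8
iteration 6: select LN,PW (d=71/4); attach at lengths (67/8, 63/8); label the merged cluster LNPW
  updated: d(EGST,LNPW)=167/8
iteration 7: select EGST,LNPW (d=167/8); attach at lengths (133/48, 25/16); label the merged cluster EGLNPSTW
final tree: ((((E:2,S:2):3,G:5):8/3,T:23/3):133/48,((L:1/2,N:1/2):67/8,(P:1,W:1):63/8):25/16)
total length: 551/12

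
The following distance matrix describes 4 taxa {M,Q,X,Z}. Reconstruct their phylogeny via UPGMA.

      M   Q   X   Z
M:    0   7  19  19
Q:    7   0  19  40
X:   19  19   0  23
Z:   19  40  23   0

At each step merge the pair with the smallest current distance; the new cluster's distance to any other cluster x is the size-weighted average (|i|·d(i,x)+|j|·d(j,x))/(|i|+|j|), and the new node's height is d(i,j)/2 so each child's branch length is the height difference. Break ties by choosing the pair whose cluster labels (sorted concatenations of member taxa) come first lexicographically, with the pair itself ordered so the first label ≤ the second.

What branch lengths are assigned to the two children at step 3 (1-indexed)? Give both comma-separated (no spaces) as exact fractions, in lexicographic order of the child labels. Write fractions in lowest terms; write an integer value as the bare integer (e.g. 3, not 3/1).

1. join M+Q (d=7) ⇒ MQ; edges |M|=7/2, |Q|=7/2
  updated: d(MQ,X)=19, d(MQ,Z)=59/2
2. join MQ+X (d=19) ⇒ MQX; edges |MQ|=6, |X|=19/2
  updated: d(MQX,Z)=82/3
3. join MQX+Z (d=82/3) ⇒ MQXZ; edges |MQX|=25/6, |Z|=41/3
final tree: (((M:7/2,Q:7/2):6,X:19/2):25/6,Z:41/3)
total length: 121/3

25/6,41/3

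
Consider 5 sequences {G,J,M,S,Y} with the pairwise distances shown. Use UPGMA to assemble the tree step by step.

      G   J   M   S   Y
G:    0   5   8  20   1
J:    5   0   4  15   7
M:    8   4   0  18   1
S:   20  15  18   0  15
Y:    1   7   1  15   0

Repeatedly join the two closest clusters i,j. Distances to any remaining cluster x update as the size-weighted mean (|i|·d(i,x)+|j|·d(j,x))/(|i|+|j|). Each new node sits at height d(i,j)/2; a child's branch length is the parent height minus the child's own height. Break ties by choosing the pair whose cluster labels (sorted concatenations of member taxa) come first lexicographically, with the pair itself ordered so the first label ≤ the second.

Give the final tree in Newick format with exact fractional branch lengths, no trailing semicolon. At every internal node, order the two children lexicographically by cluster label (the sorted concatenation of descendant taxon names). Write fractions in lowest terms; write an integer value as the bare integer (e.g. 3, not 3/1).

step 1: merge (G,Y) at d=1; branch lengths G→1/2, Y→1/2; new cluster GY
  updated: d(GY,J)=6, d(GY,M)=9/2, d(GY,S)=35/2
step 2: merge (J,M) at d=4; branch lengths J→2, M→2; new cluster JM
  updated: d(GY,JM)=21/4, d(JM,S)=33/2
step 3: merge (GY,JM) at d=21/4; branch lengths GY→17/8, JM→5/8; new cluster GJMY
  updated: d(GJMY,S)=17
step 4: merge (GJMY,S) at d=17; branch lengths GJMY→47/8, S→17/2; new cluster GJMSY
final tree: (((G:1/2,Y:1/2):17/8,(J:2,M:2):5/8):47/8,S:17/2)
total length: 177/8

(((G:1/2,Y:1/2):17/8,(J:2,M:2):5/8):47/8,S:17/2)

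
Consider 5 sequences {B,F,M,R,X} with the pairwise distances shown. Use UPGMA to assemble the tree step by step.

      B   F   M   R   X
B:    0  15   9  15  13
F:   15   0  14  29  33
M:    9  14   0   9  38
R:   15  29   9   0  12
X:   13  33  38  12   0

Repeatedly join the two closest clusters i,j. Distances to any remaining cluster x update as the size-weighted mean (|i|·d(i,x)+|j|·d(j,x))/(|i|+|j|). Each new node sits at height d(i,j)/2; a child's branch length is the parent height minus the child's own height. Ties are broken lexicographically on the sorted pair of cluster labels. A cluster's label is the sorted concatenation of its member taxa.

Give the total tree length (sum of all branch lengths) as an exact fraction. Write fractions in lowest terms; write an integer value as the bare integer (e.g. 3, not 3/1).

265/6

1. join B+M (d=9) ⇒ BM; edges |B|=9/2, |M|=9/2
  updated: d(BM,F)=29/2, d(BM,R)=12, d(BM,X)=51/2
2. join BM+R (d=12) ⇒ BMR; edges |BM|=3/2, |R|=6
  updated: d(BMR,F)=58/3, d(BMR,X)=21
3. join BMR+F (d=58/3) ⇒ BFMR; edges |BMR|=11/3, |F|=29/3
  updated: d(BFMR,X)=24
4. join BFMR+X (d=24) ⇒ BFMRX; edges |BFMR|=7/3, |X|=12
final tree: ((((B:9/2,M:9/2):3/2,R:6):11/3,F:29/3):7/3,X:12)
total length: 265/6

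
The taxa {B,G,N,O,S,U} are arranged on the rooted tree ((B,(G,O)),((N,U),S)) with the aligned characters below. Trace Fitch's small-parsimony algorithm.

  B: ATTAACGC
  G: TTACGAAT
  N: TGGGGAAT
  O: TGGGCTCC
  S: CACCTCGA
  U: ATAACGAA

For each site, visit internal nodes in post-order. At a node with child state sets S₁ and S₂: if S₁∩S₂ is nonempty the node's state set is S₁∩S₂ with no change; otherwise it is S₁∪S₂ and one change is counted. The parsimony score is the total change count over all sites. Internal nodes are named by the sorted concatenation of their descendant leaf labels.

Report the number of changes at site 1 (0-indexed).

3

GO@0: {T} ∩ {T} = {T} (intersection, +0)
BGO@0: {A} ∪ {T} = {A,T} (union, +1)
NU@0: {T} ∪ {A} = {A,T} (union, +1)
NSU@0: {A,T} ∪ {C} = {A,C,T} (union, +1)
BGNOSU@0: {A,T} ∩ {A,C,T} = {A,T} (intersection, +0)
GO@1: {T} ∪ {G} = {G,T} (union, +1)
BGO@1: {T} ∩ {G,T} = {T} (intersection, +0)
NU@1: {G} ∪ {T} = {G,T} (union, +1)
NSU@1: {G,T} ∪ {A} = {A,G,T} (union, +1)
BGNOSU@1: {T} ∩ {A,G,T} = {T} (intersection, +0)
GO@2: {A} ∪ {G} = {A,G} (union, +1)
BGO@2: {T} ∪ {A,G} = {A,G,T} (union, +1)
NU@2: {G} ∪ {A} = {A,G} (union, +1)
NSU@2: {A,G} ∪ {C} = {A,C,G} (union, +1)
BGNOSU@2: {A,G,T} ∩ {A,C,G} = {A,G} (intersection, +0)
GO@3: {C} ∪ {G} = {C,G} (union, +1)
BGO@3: {A} ∪ {C,G} = {A,C,G} (union, +1)
NU@3: {G} ∪ {A} = {A,G} (union, +1)
NSU@3: {A,G} ∪ {C} = {A,C,G} (union, +1)
BGNOSU@3: {A,C,G} ∩ {A,C,G} = {A,C,G} (intersection, +0)
GO@4: {G} ∪ {C} = {C,G} (union, +1)
BGO@4: {A} ∪ {C,G} = {A,C,G} (union, +1)
NU@4: {G} ∪ {C} = {C,G} (union, +1)
NSU@4: {C,G} ∪ {T} = {C,G,T} (union, +1)
BGNOSU@4: {A,C,G} ∩ {C,G,T} = {C,G} (intersection, +0)
GO@5: {A} ∪ {T} = {A,T} (union, +1)
BGO@5: {C} ∪ {A,T} = {A,C,T} (union, +1)
NU@5: {A} ∪ {G} = {A,G} (union, +1)
NSU@5: {A,G} ∪ {C} = {A,C,G} (union, +1)
BGNOSU@5: {A,C,T} ∩ {A,C,G} = {A,C} (intersection, +0)
GO@6: {A} ∪ {C} = {A,C} (union, +1)
BGO@6: {G} ∪ {A,C} = {A,C,G} (union, +1)
NU@6: {A} ∩ {A} = {A} (intersection, +0)
NSU@6: {A} ∪ {G} = {A,G} (union, +1)
BGNOSU@6: {A,C,G} ∩ {A,G} = {A,G} (intersection, +0)
GO@7: {T} ∪ {C} = {C,T} (union, +1)
BGO@7: {C} ∩ {C,T} = {C} (intersection, +0)
NU@7: {T} ∪ {A} = {A,T} (union, +1)
NSU@7: {A,T} ∩ {A} = {A} (intersection, +0)
BGNOSU@7: {C} ∪ {A} = {A,C} (union, +1)
per-site changes: [3, 3, 4, 4, 4, 4, 3, 3]; total = 28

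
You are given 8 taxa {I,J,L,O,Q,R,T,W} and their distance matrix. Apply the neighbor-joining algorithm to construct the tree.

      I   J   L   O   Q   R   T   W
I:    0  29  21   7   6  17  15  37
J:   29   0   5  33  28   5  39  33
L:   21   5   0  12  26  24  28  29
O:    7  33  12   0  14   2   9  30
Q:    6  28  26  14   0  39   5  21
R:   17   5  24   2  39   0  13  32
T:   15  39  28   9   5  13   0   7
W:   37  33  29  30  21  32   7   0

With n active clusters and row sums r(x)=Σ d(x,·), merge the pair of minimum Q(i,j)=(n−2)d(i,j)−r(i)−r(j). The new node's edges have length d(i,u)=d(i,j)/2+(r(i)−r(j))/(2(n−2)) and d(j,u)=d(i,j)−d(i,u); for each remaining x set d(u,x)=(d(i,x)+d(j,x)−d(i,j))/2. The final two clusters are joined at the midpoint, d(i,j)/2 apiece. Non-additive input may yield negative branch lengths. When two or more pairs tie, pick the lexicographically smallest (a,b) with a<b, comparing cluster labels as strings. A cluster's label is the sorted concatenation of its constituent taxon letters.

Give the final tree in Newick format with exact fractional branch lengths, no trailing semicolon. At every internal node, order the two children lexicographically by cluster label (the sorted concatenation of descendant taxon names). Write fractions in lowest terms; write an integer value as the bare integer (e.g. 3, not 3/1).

iteration 1: select J,L (d=5, Q=-287); attach at lengths (19/4, 1/4); label the merged cluster JL
  updated: d(I,JL)=45/2, d(JL,O)=20, d(JL,Q)=49/2, d(JL,R)=12, d(JL,T)=31, d(JL,W)=57/2
iteration 2: select T,W (d=7, Q=-401/2); attach at lengths (-81/20, 221/20); label the merged cluster TW
  updated: d(I,TW)=45/2, d(JL,TW)=105/4, d(O,TW)=16, d(Q,TW)=19/2, d(R,TW)=19
iteration 3: select Q,TW (d=19/2, Q=-593/4); attach at lengths (151/32, 153/32); label the merged cluster QTW
  updated: d(I,QTW)=19/2, d(JL,QTW)=165/8, d(O,QTW)=41/4, d(QTW,R)=97/4
iteration 4: select JL,R (d=12, Q=-755/8); attach at lengths (149/16, 43/16); label the merged cluster JLR
  updated: d(I,JLR)=55/4, d(JLR,O)=5, d(JLR,QTW)=263/16
iteration 5: select I,QTW (d=19/2, Q=-759/16); attach at lengths (209/64, 399/64); label the merged cluster IQTW
  updated: d(IQTW,JLR)=331/32, d(IQTW,O)=31/8
iteration 6: select IQTW,JLR (d=331/32, Q=-615/32); attach at lengths (295/64, 367/64); label the merged cluster IJLQRTW
  updated: d(IJLQRTW,O)=-47/64
iteration 7: select IJLQRTW,O (d=-47/64); attach at lengths (-47/128, -47/128); label the merged cluster IJLOQRTW
final tree: (((I:209/64,(Q:151/32,(T:-81/20,W:221/20):153/32):399/64):295/64,((J:19/4,L:1/4):149/16,R:43/16):367/64):-47/128,O:-47/128)
total length: 3367/64

(((I:209/64,(Q:151/32,(T:-81/20,W:221/20):153/32):399/64):295/64,((J:19/4,L:1/4):149/16,R:43/16):367/64):-47/128,O:-47/128)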